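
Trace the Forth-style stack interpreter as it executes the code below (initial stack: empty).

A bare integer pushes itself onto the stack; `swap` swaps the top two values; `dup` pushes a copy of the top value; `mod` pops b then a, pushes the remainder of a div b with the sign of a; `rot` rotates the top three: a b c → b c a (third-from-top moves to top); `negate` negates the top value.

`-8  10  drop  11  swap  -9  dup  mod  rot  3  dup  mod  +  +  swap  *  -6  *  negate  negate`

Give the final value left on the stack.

-8     : -8
10     : -8 10
drop   : -8
11     : -8 11
swap   : 11 -8
-9     : 11 -8 -9
dup    : 11 -8 -9 -9
mod    : 11 -8 0
rot    : -8 0 11
3      : -8 0 11 3
dup    : -8 0 11 3 3
mod    : -8 0 11 0
+      : -8 0 11
+      : -8 11
swap   : 11 -8
*      : -88
-6     : -88 -6
*      : 528
negate : -528
negate : 528

528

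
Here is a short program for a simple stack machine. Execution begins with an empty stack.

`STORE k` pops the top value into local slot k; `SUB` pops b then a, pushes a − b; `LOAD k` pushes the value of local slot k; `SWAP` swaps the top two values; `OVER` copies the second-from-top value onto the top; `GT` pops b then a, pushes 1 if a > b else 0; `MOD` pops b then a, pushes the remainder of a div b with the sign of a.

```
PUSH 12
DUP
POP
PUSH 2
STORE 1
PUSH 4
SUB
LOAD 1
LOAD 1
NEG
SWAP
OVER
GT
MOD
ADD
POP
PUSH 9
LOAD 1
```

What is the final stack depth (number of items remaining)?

PUSH 12  [12]
DUP      [12, 12]
POP      [12]
PUSH 2   [12, 2]
STORE 1  [12]
PUSH 4   [12, 4]
SUB      [8]
LOAD 1   [8, 2]
LOAD 1   [8, 2, 2]
NEG      [8, 2, -2]
SWAP     [8, -2, 2]
OVER     [8, -2, 2, -2]
GT       [8, -2, 1]
MOD      [8, 0]
ADD      [8]
POP      []
PUSH 9   [9]
LOAD 1   [9, 2]

2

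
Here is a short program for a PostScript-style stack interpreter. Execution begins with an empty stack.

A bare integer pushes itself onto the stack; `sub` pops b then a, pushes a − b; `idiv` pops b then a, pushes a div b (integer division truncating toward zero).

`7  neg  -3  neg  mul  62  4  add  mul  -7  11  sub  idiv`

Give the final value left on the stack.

7    → [7]
neg  → [-7]
-3   → [-7, -3]
neg  → [-7, 3]
mul  → [-21]
62   → [-21, 62]
4    → [-21, 62, 4]
add  → [-21, 66]
mul  → [-1386]
-7   → [-1386, -7]
11   → [-1386, -7, 11]
sub  → [-1386, -18]
idiv → [77]

77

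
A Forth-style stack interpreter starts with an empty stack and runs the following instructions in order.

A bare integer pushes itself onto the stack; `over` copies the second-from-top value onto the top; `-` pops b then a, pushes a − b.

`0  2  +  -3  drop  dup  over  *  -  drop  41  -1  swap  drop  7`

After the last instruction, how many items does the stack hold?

0    -> [0]
2    -> [0, 2]
+    -> [2]
-3   -> [2, -3]
drop -> [2]
dup  -> [2, 2]
over -> [2, 2, 2]
*    -> [2, 4]
-    -> [-2]
drop -> []
41   -> [41]
-1   -> [41, -1]
swap -> [-1, 41]
drop -> [-1]
7    -> [-1, 7]

2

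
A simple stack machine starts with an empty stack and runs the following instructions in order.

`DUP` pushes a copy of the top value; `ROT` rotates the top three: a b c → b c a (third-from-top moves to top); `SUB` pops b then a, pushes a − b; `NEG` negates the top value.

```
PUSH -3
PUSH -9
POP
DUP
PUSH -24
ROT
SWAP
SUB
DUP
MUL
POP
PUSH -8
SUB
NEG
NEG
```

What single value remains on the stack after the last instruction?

PUSH -3  -> [-3]
PUSH -9  -> [-3, -9]
POP      -> [-3]
DUP      -> [-3, -3]
PUSH -24 -> [-3, -3, -24]
ROT      -> [-3, -24, -3]
SWAP     -> [-3, -3, -24]
SUB      -> [-3, 21]
DUP      -> [-3, 21, 21]
MUL      -> [-3, 441]
POP      -> [-3]
PUSH -8  -> [-3, -8]
SUB      -> [5]
NEG      -> [-5]
NEG      -> [5]

5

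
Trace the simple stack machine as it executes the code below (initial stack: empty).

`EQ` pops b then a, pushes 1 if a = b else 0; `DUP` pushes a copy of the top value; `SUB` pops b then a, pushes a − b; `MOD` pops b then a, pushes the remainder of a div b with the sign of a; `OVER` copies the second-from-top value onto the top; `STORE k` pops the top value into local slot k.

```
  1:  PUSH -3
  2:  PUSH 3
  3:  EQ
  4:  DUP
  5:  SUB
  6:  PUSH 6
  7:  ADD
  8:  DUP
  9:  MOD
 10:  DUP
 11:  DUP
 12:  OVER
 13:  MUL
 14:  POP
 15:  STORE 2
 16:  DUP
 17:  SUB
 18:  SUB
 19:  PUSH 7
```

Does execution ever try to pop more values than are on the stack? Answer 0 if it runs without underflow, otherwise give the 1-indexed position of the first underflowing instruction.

PUSH -3  [-3]
PUSH 3   [-3, 3]
EQ       [0]
DUP      [0, 0]
SUB      [0]
PUSH 6   [0, 6]
ADD      [6]
DUP      [6, 6]
MOD      [0]
DUP      [0, 0]
DUP      [0, 0, 0]
OVER     [0, 0, 0, 0]
MUL      [0, 0, 0]
POP      [0, 0]
STORE 2  [0]
DUP      [0, 0]
SUB      [0]
SUB  — needs 2 operands, stack has 1 → underflow

18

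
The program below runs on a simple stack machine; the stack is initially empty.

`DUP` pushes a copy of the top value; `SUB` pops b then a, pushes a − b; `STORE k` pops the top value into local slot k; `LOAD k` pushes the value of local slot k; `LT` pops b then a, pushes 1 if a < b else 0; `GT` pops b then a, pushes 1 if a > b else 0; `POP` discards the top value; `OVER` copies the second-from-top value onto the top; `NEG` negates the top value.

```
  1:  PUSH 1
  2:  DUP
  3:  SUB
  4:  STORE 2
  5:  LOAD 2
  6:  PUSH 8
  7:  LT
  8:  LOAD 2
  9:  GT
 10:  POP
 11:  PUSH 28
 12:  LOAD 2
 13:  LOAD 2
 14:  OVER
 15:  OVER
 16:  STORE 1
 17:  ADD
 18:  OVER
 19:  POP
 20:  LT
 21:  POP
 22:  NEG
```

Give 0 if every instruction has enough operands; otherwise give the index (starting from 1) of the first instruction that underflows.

PUSH 1  : [1]
DUP     : [1, 1]
SUB     : [0]
STORE 2 : []
LOAD 2  : [0]
PUSH 8  : [0, 8]
LT      : [1]
LOAD 2  : [1, 0]
GT      : [1]
POP     : []
PUSH 28 : [28]
LOAD 2  : [28, 0]
LOAD 2  : [28, 0, 0]
OVER    : [28, 0, 0, 0]
OVER    : [28, 0, 0, 0, 0]
STORE 1 : [28, 0, 0, 0]
ADD     : [28, 0, 0]
OVER    : [28, 0, 0, 0]
POP     : [28, 0, 0]
LT      : [28, 0]
POP     : [28]
NEG     : [-28]

0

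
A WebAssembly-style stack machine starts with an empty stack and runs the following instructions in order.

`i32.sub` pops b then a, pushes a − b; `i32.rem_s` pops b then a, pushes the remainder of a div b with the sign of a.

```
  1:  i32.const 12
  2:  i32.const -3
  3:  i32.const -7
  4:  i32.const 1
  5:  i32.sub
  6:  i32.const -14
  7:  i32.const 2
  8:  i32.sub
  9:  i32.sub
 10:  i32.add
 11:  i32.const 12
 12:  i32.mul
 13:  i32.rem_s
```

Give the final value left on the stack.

i32.const 12  : [12]
i32.const -3  : [12, -3]
i32.const -7  : [12, -3, -7]
i32.const 1   : [12, -3, -7, 1]
i32.sub       : [12, -3, -8]
i32.const -14 : [12, -3, -8, -14]
i32.const 2   : [12, -3, -8, -14, 2]
i32.sub       : [12, -3, -8, -16]
i32.sub       : [12, -3, 8]
i32.add       : [12, 5]
i32.const 12  : [12, 5, 12]
i32.mul       : [12, 60]
i32.rem_s     : [12]

12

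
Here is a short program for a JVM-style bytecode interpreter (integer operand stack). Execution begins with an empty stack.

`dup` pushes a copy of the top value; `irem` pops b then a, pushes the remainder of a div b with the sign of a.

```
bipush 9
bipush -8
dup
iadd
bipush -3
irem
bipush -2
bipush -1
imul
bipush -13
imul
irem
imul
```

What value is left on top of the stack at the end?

-9

bipush 9   -> [9]
bipush -8  -> [9, -8]
dup        -> [9, -8, -8]
iadd       -> [9, -16]
bipush -3  -> [9, -16, -3]
irem       -> [9, -1]
bipush -2  -> [9, -1, -2]
bipush -1  -> [9, -1, -2, -1]
imul       -> [9, -1, 2]
bipush -13 -> [9, -1, 2, -13]
imul       -> [9, -1, -26]
irem       -> [9, -1]
imul       -> [-9]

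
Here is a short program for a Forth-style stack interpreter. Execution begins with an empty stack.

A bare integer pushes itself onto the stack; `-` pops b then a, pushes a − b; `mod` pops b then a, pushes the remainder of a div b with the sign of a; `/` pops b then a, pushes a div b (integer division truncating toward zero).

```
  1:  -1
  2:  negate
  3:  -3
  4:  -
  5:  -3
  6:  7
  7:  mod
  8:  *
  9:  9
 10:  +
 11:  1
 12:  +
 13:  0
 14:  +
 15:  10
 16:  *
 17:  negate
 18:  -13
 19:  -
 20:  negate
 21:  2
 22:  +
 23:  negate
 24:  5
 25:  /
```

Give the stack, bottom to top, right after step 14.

[-2]

-1      -1
negate  1
-3      1 -3
-       4
-3      4 -3
7       4 -3 7
mod     4 -3
*       -12
9       -12 9
+       -3
1       -3 1
+       -2
0       -2 0
+       -2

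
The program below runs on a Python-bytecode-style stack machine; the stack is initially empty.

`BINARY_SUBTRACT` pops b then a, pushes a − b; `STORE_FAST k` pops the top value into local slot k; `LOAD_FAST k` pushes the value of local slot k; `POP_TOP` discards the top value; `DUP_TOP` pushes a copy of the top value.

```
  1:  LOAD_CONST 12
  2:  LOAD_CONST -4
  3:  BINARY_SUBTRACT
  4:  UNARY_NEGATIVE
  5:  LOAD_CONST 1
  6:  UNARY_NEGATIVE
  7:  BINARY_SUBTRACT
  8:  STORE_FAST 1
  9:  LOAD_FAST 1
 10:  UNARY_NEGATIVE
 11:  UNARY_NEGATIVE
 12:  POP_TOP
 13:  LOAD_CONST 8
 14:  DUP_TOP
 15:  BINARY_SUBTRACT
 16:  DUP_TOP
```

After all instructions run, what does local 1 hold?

LOAD_CONST 12   : [12]
LOAD_CONST -4   : [12, -4]
BINARY_SUBTRACT : [16]
UNARY_NEGATIVE  : [-16]
LOAD_CONST 1    : [-16, 1]
UNARY_NEGATIVE  : [-16, -1]
BINARY_SUBTRACT : [-15]
STORE_FAST 1    : []
LOAD_FAST 1     : [-15]
UNARY_NEGATIVE  : [15]
UNARY_NEGATIVE  : [-15]
POP_TOP         : []
LOAD_CONST 8    : [8]
DUP_TOP         : [8, 8]
BINARY_SUBTRACT : [0]
DUP_TOP         : [0, 0]

-15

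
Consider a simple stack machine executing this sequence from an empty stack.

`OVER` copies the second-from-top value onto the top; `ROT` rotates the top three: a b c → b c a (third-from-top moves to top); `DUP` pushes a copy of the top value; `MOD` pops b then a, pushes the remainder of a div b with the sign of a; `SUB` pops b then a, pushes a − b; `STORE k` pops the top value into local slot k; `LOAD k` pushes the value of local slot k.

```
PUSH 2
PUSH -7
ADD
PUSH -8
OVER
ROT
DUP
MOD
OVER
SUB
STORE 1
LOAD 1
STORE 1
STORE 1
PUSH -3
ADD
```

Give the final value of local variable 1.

-5

PUSH 2  -> [2]
PUSH -7 -> [2, -7]
ADD     -> [-5]
PUSH -8 -> [-5, -8]
OVER    -> [-5, -8, -5]
ROT     -> [-8, -5, -5]
DUP     -> [-8, -5, -5, -5]
MOD     -> [-8, -5, 0]
OVER    -> [-8, -5, 0, -5]
SUB     -> [-8, -5, 5]
STORE 1 -> [-8, -5]
LOAD 1  -> [-8, -5, 5]
STORE 1 -> [-8, -5]
STORE 1 -> [-8]
PUSH -3 -> [-8, -3]
ADD     -> [-11]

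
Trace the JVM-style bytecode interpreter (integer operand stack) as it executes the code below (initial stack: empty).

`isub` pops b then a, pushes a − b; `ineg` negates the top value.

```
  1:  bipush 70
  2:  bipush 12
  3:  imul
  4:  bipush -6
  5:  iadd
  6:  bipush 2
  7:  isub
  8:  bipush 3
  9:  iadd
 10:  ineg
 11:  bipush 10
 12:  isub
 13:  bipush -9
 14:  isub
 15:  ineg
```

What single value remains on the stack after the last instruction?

836

bipush 70 : [70]
bipush 12 : [70, 12]
imul      : [840]
bipush -6 : [840, -6]
iadd      : [834]
bipush 2  : [834, 2]
isub      : [832]
bipush 3  : [832, 3]
iadd      : [835]
ineg      : [-835]
bipush 10 : [-835, 10]
isub      : [-845]
bipush -9 : [-845, -9]
isub      : [-836]
ineg      : [836]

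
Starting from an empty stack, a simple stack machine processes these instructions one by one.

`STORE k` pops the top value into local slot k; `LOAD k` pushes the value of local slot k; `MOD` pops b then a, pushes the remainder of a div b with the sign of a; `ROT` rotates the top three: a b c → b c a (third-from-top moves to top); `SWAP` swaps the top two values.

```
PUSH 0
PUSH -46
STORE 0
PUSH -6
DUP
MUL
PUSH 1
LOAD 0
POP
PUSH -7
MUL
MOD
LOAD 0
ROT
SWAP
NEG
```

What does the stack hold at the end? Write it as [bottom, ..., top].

PUSH 0   → [0]
PUSH -46 → [0, -46]
STORE 0  → [0]
PUSH -6  → [0, -6]
DUP      → [0, -6, -6]
MUL      → [0, 36]
PUSH 1   → [0, 36, 1]
LOAD 0   → [0, 36, 1, -46]
POP      → [0, 36, 1]
PUSH -7  → [0, 36, 1, -7]
MUL      → [0, 36, -7]
MOD      → [0, 1]
LOAD 0   → [0, 1, -46]
ROT      → [1, -46, 0]
SWAP     → [1, 0, -46]
NEG      → [1, 0, 46]

[1, 0, 46]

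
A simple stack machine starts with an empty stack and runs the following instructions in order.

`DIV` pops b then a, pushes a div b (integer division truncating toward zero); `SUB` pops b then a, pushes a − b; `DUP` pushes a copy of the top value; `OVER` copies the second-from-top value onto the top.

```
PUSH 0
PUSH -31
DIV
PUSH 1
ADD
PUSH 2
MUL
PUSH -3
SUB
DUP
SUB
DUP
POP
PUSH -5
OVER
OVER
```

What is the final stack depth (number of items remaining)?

4

PUSH 0   → [0]
PUSH -31 → [0, -31]
DIV      → [0]
PUSH 1   → [0, 1]
ADD      → [1]
PUSH 2   → [1, 2]
MUL      → [2]
PUSH -3  → [2, -3]
SUB      → [5]
DUP      → [5, 5]
SUB      → [0]
DUP      → [0, 0]
POP      → [0]
PUSH -5  → [0, -5]
OVER     → [0, -5, 0]
OVER     → [0, -5, 0, -5]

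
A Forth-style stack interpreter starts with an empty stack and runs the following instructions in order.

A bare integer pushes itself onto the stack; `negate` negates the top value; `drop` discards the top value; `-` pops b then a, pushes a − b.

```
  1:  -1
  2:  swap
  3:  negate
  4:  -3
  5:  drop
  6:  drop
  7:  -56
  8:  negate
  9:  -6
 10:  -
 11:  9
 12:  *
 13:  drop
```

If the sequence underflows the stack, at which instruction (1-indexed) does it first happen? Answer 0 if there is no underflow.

2

-1 : -1
swap  — needs 2 operands, stack has 1 → underflow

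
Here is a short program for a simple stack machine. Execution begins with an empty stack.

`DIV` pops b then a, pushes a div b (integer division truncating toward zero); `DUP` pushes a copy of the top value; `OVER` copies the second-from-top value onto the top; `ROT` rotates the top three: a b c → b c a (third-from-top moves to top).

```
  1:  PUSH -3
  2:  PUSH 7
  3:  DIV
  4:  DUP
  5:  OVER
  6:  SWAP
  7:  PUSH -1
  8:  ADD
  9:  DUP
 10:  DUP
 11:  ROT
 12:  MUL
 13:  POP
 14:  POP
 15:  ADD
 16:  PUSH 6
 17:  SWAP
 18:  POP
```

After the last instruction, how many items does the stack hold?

PUSH -3 -> -3
PUSH 7  -> -3 7
DIV     -> 0
DUP     -> 0 0
OVER    -> 0 0 0
SWAP    -> 0 0 0
PUSH -1 -> 0 0 0 -1
ADD     -> 0 0 -1
DUP     -> 0 0 -1 -1
DUP     -> 0 0 -1 -1 -1
ROT     -> 0 0 -1 -1 -1
MUL     -> 0 0 -1 1
POP     -> 0 0 -1
POP     -> 0 0
ADD     -> 0
PUSH 6  -> 0 6
SWAP    -> 6 0
POP     -> 6

1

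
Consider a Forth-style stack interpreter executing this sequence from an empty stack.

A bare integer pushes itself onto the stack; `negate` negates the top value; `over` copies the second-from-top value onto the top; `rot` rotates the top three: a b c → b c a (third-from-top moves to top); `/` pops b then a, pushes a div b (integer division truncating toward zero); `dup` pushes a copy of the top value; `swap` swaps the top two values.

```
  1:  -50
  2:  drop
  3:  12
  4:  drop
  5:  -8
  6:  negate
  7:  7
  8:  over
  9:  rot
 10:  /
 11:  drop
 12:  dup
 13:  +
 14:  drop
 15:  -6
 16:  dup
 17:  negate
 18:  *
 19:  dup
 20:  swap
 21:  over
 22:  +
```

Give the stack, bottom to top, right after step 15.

-50    → [-50]
drop   → []
12     → [12]
drop   → []
-8     → [-8]
negate → [8]
7      → [8, 7]
over   → [8, 7, 8]
rot    → [7, 8, 8]
/      → [7, 1]
drop   → [7]
dup    → [7, 7]
+      → [14]
drop   → []
-6     → [-6]

[-6]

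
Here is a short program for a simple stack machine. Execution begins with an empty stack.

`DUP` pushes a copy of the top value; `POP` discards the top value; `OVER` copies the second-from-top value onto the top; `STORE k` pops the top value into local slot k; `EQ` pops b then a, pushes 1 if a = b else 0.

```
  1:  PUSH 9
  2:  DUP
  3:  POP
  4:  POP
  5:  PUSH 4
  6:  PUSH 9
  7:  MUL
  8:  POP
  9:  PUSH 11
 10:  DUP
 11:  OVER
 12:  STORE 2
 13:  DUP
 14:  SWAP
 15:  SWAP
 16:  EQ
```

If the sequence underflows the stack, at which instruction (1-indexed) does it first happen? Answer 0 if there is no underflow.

PUSH 9  : [9]
DUP     : [9, 9]
POP     : [9]
POP     : []
PUSH 4  : [4]
PUSH 9  : [4, 9]
MUL     : [36]
POP     : []
PUSH 11 : [11]
DUP     : [11, 11]
OVER    : [11, 11, 11]
STORE 2 : [11, 11]
DUP     : [11, 11, 11]
SWAP    : [11, 11, 11]
SWAP    : [11, 11, 11]
EQ      : [11, 1]

0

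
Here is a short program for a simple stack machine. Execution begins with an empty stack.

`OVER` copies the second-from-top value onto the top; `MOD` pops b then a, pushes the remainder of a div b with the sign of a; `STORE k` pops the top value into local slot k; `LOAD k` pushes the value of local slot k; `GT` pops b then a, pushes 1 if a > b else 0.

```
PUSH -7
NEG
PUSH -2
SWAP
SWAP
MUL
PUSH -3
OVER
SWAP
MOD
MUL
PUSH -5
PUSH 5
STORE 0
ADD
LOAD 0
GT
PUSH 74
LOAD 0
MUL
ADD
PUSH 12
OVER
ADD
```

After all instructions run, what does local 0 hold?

PUSH -7 -> [-7]
NEG     -> [7]
PUSH -2 -> [7, -2]
SWAP    -> [-2, 7]
SWAP    -> [7, -2]
MUL     -> [-14]
PUSH -3 -> [-14, -3]
OVER    -> [-14, -3, -14]
SWAP    -> [-14, -14, -3]
MOD     -> [-14, -2]
MUL     -> [28]
PUSH -5 -> [28, -5]
PUSH 5  -> [28, -5, 5]
STORE 0 -> [28, -5]
ADD     -> [23]
LOAD 0  -> [23, 5]
GT      -> [1]
PUSH 74 -> [1, 74]
LOAD 0  -> [1, 74, 5]
MUL     -> [1, 370]
ADD     -> [371]
PUSH 12 -> [371, 12]
OVER    -> [371, 12, 371]
ADD     -> [371, 383]

5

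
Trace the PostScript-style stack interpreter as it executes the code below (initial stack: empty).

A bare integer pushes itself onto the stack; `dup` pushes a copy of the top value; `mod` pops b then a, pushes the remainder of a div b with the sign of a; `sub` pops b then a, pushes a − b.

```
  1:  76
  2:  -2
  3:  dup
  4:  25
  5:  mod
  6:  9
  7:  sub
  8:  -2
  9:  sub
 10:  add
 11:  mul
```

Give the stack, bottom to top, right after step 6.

[76, -2, -2, 9]

76  : 76
-2  : 76 -2
dup : 76 -2 -2
25  : 76 -2 -2 25
mod : 76 -2 -2
9   : 76 -2 -2 9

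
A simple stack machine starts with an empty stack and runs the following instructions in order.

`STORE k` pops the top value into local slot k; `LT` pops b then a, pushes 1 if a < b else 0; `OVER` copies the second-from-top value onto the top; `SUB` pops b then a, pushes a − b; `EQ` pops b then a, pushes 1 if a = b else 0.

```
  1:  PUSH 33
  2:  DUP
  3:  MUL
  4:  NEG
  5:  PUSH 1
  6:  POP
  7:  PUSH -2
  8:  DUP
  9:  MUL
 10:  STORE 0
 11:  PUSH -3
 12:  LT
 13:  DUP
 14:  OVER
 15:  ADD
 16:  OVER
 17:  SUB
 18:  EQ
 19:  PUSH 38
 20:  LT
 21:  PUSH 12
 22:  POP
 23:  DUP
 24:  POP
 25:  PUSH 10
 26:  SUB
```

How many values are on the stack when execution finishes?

1

PUSH 33  33
DUP      33 33
MUL      1089
NEG      -1089
PUSH 1   -1089 1
POP      -1089
PUSH -2  -1089 -2
DUP      -1089 -2 -2
MUL      -1089 4
STORE 0  -1089
PUSH -3  -1089 -3
LT       1
DUP      1 1
OVER     1 1 1
ADD      1 2
OVER     1 2 1
SUB      1 1
EQ       1
PUSH 38  1 38
LT       1
PUSH 12  1 12
POP      1
DUP      1 1
POP      1
PUSH 10  1 10
SUB      -9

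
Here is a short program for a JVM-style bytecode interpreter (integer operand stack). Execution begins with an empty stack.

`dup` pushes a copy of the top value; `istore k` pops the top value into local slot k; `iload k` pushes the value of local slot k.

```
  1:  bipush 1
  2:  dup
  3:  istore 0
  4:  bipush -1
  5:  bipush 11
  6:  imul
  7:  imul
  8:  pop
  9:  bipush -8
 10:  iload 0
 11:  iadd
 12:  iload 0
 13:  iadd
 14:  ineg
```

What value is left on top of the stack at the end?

6

bipush 1  → [1]
dup       → [1, 1]
istore 0  → [1]
bipush -1 → [1, -1]
bipush 11 → [1, -1, 11]
imul      → [1, -11]
imul      → [-11]
pop       → []
bipush -8 → [-8]
iload 0   → [-8, 1]
iadd      → [-7]
iload 0   → [-7, 1]
iadd      → [-6]
ineg      → [6]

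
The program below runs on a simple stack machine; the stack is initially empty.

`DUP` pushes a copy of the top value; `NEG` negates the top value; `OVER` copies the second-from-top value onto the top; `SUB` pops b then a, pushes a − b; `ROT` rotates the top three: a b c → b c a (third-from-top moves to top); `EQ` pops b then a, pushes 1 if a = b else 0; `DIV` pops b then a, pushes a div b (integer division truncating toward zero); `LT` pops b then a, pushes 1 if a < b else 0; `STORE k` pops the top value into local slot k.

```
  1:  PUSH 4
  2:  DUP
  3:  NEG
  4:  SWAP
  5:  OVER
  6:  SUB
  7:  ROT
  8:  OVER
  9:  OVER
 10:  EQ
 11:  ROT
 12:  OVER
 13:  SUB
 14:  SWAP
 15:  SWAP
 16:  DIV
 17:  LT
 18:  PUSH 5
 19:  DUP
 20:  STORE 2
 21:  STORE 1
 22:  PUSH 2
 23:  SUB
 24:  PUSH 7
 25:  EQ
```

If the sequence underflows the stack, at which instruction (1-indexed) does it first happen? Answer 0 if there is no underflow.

7

PUSH 4  4
DUP     4 4
NEG     4 -4
SWAP    -4 4
OVER    -4 4 -4
SUB     -4 8
ROT  — needs 3 operands, stack has 2 → underflow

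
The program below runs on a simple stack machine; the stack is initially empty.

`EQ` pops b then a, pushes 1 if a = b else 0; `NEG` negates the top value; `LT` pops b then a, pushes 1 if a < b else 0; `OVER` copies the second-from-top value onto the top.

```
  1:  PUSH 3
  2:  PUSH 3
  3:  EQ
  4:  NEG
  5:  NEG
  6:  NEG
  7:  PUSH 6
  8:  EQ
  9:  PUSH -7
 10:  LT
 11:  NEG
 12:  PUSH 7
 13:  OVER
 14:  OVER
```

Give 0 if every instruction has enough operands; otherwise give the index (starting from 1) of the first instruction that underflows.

PUSH 3   3
PUSH 3   3 3
EQ       1
NEG      -1
NEG      1
NEG      -1
PUSH 6   -1 6
EQ       0
PUSH -7  0 -7
LT       0
NEG      0
PUSH 7   0 7
OVER     0 7 0
OVER     0 7 0 7

0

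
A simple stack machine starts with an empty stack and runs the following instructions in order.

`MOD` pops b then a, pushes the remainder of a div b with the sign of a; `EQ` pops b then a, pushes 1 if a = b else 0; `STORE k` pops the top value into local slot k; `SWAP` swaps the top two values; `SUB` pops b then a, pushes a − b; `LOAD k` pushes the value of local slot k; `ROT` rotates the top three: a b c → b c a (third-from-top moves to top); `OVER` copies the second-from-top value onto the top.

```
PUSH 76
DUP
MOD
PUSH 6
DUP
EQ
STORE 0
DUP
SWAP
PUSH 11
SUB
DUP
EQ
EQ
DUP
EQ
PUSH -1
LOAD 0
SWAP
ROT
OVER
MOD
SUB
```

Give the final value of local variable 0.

PUSH 76 : [76]
DUP     : [76, 76]
MOD     : [0]
PUSH 6  : [0, 6]
DUP     : [0, 6, 6]
EQ      : [0, 1]
STORE 0 : [0]
DUP     : [0, 0]
SWAP    : [0, 0]
PUSH 11 : [0, 0, 11]
SUB     : [0, -11]
DUP     : [0, -11, -11]
EQ      : [0, 1]
EQ      : [0]
DUP     : [0, 0]
EQ      : [1]
PUSH -1 : [1, -1]
LOAD 0  : [1, -1, 1]
SWAP    : [1, 1, -1]
ROT     : [1, -1, 1]
OVER    : [1, -1, 1, -1]
MOD     : [1, -1, 0]
SUB     : [1, -1]

1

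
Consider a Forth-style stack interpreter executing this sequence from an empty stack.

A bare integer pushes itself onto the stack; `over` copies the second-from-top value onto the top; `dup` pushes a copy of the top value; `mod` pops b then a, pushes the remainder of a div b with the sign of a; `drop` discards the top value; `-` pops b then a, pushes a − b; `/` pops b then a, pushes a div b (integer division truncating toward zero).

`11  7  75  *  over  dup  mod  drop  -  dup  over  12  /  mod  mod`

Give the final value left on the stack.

-4

11   -> 11
7    -> 11 7
75   -> 11 7 75
*    -> 11 525
over -> 11 525 11
dup  -> 11 525 11 11
mod  -> 11 525 0
drop -> 11 525
-    -> -514
dup  -> -514 -514
over -> -514 -514 -514
12   -> -514 -514 -514 12
/    -> -514 -514 -42
mod  -> -514 -10
mod  -> -4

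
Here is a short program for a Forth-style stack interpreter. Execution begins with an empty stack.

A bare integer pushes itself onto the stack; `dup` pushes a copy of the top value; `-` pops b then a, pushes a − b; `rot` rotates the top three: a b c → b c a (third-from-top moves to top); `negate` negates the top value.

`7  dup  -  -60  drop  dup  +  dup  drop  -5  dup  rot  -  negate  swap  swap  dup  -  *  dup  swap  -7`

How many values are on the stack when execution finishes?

7      : 7
dup    : 7 7
-      : 0
-60    : 0 -60
drop   : 0
dup    : 0 0
+      : 0
dup    : 0 0
drop   : 0
-5     : 0 -5
dup    : 0 -5 -5
rot    : -5 -5 0
-      : -5 -5
negate : -5 5
swap   : 5 -5
swap   : -5 5
dup    : -5 5 5
-      : -5 0
*      : 0
dup    : 0 0
swap   : 0 0
-7     : 0 0 -7

3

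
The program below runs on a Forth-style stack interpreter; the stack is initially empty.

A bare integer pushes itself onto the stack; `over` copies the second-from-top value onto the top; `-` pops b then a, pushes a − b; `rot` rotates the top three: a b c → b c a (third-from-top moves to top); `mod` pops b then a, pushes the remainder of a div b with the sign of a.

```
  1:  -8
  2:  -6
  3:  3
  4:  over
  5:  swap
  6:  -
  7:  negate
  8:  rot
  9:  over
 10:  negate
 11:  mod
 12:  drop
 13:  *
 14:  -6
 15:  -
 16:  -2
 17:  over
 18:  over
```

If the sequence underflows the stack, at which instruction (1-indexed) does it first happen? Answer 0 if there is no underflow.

-8      -8
-6      -8 -6
3       -8 -6 3
over    -8 -6 3 -6
swap    -8 -6 -6 3
-       -8 -6 -9
negate  -8 -6 9
rot     -6 9 -8
over    -6 9 -8 9
negate  -6 9 -8 -9
mod     -6 9 -8
drop    -6 9
*       -54
-6      -54 -6
-       -48
-2      -48 -2
over    -48 -2 -48
over    -48 -2 -48 -2

0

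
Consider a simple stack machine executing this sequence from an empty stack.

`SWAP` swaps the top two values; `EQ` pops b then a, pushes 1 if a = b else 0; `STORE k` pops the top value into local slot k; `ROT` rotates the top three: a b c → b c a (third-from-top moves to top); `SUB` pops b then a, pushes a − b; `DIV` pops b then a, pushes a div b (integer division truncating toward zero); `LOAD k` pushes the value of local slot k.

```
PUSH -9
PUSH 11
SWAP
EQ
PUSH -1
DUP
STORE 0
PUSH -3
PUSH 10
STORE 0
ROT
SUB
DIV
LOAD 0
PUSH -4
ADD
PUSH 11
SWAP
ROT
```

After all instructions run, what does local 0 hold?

PUSH -9 → -9
PUSH 11 → -9 11
SWAP    → 11 -9
EQ      → 0
PUSH -1 → 0 -1
DUP     → 0 -1 -1
STORE 0 → 0 -1
PUSH -3 → 0 -1 -3
PUSH 10 → 0 -1 -3 10
STORE 0 → 0 -1 -3
ROT     → -1 -3 0
SUB     → -1 -3
DIV     → 0
LOAD 0  → 0 10
PUSH -4 → 0 10 -4
ADD     → 0 6
PUSH 11 → 0 6 11
SWAP    → 0 11 6
ROT     → 11 6 0

10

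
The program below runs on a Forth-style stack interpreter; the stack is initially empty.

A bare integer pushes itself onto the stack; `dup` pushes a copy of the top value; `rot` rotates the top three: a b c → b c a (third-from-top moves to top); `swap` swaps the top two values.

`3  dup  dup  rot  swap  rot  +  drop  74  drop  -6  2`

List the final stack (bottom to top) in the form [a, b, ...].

[3, -6, 2]

3     3
dup   3 3
dup   3 3 3
rot   3 3 3
swap  3 3 3
rot   3 3 3
+     3 6
drop  3
74    3 74
drop  3
-6    3 -6
2     3 -6 2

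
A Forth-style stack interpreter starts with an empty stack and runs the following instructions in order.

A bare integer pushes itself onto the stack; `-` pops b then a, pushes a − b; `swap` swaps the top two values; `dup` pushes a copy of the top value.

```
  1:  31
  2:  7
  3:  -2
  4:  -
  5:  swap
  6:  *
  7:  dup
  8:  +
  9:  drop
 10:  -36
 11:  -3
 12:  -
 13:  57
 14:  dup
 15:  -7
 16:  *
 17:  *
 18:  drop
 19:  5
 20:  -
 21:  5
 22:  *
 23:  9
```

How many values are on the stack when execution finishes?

31    [31]
7     [31, 7]
-2    [31, 7, -2]
-     [31, 9]
swap  [9, 31]
*     [279]
dup   [279, 279]
+     [558]
drop  []
-36   [-36]
-3    [-36, -3]
-     [-33]
57    [-33, 57]
dup   [-33, 57, 57]
-7    [-33, 57, 57, -7]
*     [-33, 57, -399]
*     [-33, -22743]
drop  [-33]
5     [-33, 5]
-     [-38]
5     [-38, 5]
*     [-190]
9     [-190, 9]

2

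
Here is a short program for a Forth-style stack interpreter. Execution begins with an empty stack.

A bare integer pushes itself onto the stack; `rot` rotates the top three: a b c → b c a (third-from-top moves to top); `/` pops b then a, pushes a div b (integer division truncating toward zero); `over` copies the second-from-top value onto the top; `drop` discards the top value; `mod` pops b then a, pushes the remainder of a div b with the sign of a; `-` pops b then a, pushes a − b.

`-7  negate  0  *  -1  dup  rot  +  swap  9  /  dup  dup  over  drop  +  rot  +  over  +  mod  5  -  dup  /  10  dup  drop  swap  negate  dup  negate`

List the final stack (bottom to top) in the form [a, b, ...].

[10, -1, 1]

-7     → -7
negate → 7
0      → 7 0
*      → 0
-1     → 0 -1
dup    → 0 -1 -1
rot    → -1 -1 0
+      → -1 -1
swap   → -1 -1
9      → -1 -1 9
/      → -1 0
dup    → -1 0 0
dup    → -1 0 0 0
over   → -1 0 0 0 0
drop   → -1 0 0 0
+      → -1 0 0
rot    → 0 0 -1
+      → 0 -1
over   → 0 -1 0
+      → 0 -1
mod    → 0
5      → 0 5
-      → -5
dup    → -5 -5
/      → 1
10     → 1 10
dup    → 1 10 10
drop   → 1 10
swap   → 10 1
negate → 10 -1
dup    → 10 -1 -1
negate → 10 -1 1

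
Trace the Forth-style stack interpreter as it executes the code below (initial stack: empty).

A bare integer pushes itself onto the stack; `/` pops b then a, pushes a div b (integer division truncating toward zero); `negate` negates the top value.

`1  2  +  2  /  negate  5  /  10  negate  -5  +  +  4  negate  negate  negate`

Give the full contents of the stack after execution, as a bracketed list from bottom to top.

[-15, -4]

1      -> 1
2      -> 1 2
+      -> 3
2      -> 3 2
/      -> 1
negate -> -1
5      -> -1 5
/      -> 0
10     -> 0 10
negate -> 0 -10
-5     -> 0 -10 -5
+      -> 0 -15
+      -> -15
4      -> -15 4
negate -> -15 -4
negate -> -15 4
negate -> -15 -4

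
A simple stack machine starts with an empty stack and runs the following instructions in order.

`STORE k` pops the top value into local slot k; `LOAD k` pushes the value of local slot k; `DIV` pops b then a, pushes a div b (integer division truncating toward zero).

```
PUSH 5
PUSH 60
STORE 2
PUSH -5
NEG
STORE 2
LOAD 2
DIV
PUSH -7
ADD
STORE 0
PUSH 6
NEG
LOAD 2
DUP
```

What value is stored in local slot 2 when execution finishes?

5

PUSH 5  -> 5
PUSH 60 -> 5 60
STORE 2 -> 5
PUSH -5 -> 5 -5
NEG     -> 5 5
STORE 2 -> 5
LOAD 2  -> 5 5
DIV     -> 1
PUSH -7 -> 1 -7
ADD     -> -6
STORE 0 -> (empty)
PUSH 6  -> 6
NEG     -> -6
LOAD 2  -> -6 5
DUP     -> -6 5 5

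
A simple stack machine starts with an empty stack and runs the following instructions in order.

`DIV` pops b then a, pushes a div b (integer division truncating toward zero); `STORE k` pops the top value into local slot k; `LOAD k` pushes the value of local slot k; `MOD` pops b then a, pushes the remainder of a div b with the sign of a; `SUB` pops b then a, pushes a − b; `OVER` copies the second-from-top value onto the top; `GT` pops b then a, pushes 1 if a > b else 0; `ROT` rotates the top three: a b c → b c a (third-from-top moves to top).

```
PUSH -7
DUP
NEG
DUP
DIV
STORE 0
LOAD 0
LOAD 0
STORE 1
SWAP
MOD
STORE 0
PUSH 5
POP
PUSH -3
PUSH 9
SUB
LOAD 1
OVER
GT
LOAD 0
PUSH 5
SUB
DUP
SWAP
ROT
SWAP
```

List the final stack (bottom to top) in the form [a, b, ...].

[-12, -4, 1, -4]

PUSH -7 -> -7
DUP     -> -7 -7
NEG     -> -7 7
DUP     -> -7 7 7
DIV     -> -7 1
STORE 0 -> -7
LOAD 0  -> -7 1
LOAD 0  -> -7 1 1
STORE 1 -> -7 1
SWAP    -> 1 -7
MOD     -> 1
STORE 0 -> (empty)
PUSH 5  -> 5
POP     -> (empty)
PUSH -3 -> -3
PUSH 9  -> -3 9
SUB     -> -12
LOAD 1  -> -12 1
OVER    -> -12 1 -12
GT      -> -12 1
LOAD 0  -> -12 1 1
PUSH 5  -> -12 1 1 5
SUB     -> -12 1 -4
DUP     -> -12 1 -4 -4
SWAP    -> -12 1 -4 -4
ROT     -> -12 -4 -4 1
SWAP    -> -12 -4 1 -4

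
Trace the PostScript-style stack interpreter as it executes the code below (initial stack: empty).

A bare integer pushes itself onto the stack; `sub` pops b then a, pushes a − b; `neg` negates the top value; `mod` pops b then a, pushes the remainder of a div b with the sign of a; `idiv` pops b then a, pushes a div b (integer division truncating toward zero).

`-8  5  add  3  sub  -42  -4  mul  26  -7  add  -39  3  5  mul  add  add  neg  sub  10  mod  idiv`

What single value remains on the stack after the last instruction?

-8   -> [-8]
5    -> [-8, 5]
add  -> [-3]
3    -> [-3, 3]
sub  -> [-6]
-42  -> [-6, -42]
-4   -> [-6, -42, -4]
mul  -> [-6, 168]
26   -> [-6, 168, 26]
-7   -> [-6, 168, 26, -7]
add  -> [-6, 168, 19]
-39  -> [-6, 168, 19, -39]
3    -> [-6, 168, 19, -39, 3]
5    -> [-6, 168, 19, -39, 3, 5]
mul  -> [-6, 168, 19, -39, 15]
add  -> [-6, 168, 19, -24]
add  -> [-6, 168, -5]
neg  -> [-6, 168, 5]
sub  -> [-6, 163]
10   -> [-6, 163, 10]
mod  -> [-6, 3]
idiv -> [-2]

-2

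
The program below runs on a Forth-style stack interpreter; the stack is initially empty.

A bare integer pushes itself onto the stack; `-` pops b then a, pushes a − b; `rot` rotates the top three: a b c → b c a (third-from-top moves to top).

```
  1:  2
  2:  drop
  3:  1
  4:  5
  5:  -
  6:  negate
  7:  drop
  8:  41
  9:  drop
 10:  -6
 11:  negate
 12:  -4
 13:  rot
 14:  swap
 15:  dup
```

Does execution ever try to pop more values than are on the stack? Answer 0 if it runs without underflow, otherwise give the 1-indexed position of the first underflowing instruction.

13

2      → [2]
drop   → []
1      → [1]
5      → [1, 5]
-      → [-4]
negate → [4]
drop   → []
41     → [41]
drop   → []
-6     → [-6]
negate → [6]
-4     → [6, -4]
rot  — needs 3 operands, stack has 2 → underflow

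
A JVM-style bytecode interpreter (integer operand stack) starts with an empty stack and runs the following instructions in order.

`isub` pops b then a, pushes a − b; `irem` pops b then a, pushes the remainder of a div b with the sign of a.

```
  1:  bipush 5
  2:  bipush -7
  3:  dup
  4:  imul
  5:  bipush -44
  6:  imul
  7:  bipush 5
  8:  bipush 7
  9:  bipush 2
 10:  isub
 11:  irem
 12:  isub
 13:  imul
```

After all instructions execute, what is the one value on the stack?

bipush 5   : [5]
bipush -7  : [5, -7]
dup        : [5, -7, -7]
imul       : [5, 49]
bipush -44 : [5, 49, -44]
imul       : [5, -2156]
bipush 5   : [5, -2156, 5]
bipush 7   : [5, -2156, 5, 7]
bipush 2   : [5, -2156, 5, 7, 2]
isub       : [5, -2156, 5, 5]
irem       : [5, -2156, 0]
isub       : [5, -2156]
imul       : [-10780]

-10780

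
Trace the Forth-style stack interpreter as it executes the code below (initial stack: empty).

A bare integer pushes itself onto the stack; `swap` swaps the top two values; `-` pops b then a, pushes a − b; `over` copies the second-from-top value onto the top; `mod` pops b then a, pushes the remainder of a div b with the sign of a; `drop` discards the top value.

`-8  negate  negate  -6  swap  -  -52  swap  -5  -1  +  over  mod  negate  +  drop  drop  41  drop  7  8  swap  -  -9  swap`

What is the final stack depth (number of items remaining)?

-8      -8
negate  8
negate  -8
-6      -8 -6
swap    -6 -8
-       2
-52     2 -52
swap    -52 2
-5      -52 2 -5
-1      -52 2 -5 -1
+       -52 2 -6
over    -52 2 -6 2
mod     -52 2 0
negate  -52 2 0
+       -52 2
drop    -52
drop    (empty)
41      41
drop    (empty)
7       7
8       7 8
swap    8 7
-       1
-9      1 -9
swap    -9 1

2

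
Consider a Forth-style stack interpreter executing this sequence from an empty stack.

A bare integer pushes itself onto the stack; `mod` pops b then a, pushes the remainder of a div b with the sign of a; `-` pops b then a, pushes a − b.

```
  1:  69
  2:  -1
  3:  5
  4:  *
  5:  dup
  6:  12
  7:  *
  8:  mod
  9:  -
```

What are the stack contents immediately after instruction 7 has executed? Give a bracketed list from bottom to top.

69  → [69]
-1  → [69, -1]
5   → [69, -1, 5]
*   → [69, -5]
dup → [69, -5, -5]
12  → [69, -5, -5, 12]
*   → [69, -5, -60]

[69, -5, -60]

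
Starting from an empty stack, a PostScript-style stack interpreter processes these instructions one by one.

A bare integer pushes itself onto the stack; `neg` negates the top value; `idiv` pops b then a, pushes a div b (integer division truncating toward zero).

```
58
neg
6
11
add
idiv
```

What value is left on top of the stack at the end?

58   -> [58]
neg  -> [-58]
6    -> [-58, 6]
11   -> [-58, 6, 11]
add  -> [-58, 17]
idiv -> [-3]

-3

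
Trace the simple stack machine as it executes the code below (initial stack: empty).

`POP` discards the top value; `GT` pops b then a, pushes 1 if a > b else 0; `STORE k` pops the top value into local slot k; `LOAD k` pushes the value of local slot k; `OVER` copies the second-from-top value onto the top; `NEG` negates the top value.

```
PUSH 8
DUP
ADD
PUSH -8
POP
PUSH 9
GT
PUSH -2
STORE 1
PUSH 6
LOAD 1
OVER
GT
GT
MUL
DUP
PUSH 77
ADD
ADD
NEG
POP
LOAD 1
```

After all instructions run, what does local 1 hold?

-2

PUSH 8  -> 8
DUP     -> 8 8
ADD     -> 16
PUSH -8 -> 16 -8
POP     -> 16
PUSH 9  -> 16 9
GT      -> 1
PUSH -2 -> 1 -2
STORE 1 -> 1
PUSH 6  -> 1 6
LOAD 1  -> 1 6 -2
OVER    -> 1 6 -2 6
GT      -> 1 6 0
GT      -> 1 1
MUL     -> 1
DUP     -> 1 1
PUSH 77 -> 1 1 77
ADD     -> 1 78
ADD     -> 79
NEG     -> -79
POP     -> (empty)
LOAD 1  -> -2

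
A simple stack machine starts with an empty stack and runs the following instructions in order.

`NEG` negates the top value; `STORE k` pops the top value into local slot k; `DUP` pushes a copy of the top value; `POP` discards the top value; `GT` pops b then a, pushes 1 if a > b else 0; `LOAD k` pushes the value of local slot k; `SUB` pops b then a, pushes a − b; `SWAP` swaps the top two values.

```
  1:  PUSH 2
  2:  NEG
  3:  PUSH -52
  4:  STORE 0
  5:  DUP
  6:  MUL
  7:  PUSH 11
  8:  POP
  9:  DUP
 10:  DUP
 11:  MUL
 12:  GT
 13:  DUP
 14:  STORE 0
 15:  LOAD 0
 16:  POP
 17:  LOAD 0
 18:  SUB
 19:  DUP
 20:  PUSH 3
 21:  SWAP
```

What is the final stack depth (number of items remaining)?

PUSH 2   → [2]
NEG      → [-2]
PUSH -52 → [-2, -52]
STORE 0  → [-2]
DUP      → [-2, -2]
MUL      → [4]
PUSH 11  → [4, 11]
POP      → [4]
DUP      → [4, 4]
DUP      → [4, 4, 4]
MUL      → [4, 16]
GT       → [0]
DUP      → [0, 0]
STORE 0  → [0]
LOAD 0   → [0, 0]
POP      → [0]
LOAD 0   → [0, 0]
SUB      → [0]
DUP      → [0, 0]
PUSH 3   → [0, 0, 3]
SWAP     → [0, 3, 0]

3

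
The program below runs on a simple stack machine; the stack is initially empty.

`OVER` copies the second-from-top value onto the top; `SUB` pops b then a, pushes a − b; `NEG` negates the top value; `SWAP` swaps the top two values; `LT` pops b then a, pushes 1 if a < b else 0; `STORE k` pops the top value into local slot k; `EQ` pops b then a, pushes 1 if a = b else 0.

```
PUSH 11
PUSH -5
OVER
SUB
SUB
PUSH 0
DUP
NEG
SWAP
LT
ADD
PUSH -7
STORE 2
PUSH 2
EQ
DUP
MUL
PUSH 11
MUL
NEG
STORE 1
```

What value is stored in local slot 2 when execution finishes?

PUSH 11 → [11]
PUSH -5 → [11, -5]
OVER    → [11, -5, 11]
SUB     → [11, -16]
SUB     → [27]
PUSH 0  → [27, 0]
DUP     → [27, 0, 0]
NEG     → [27, 0, 0]
SWAP    → [27, 0, 0]
LT      → [27, 0]
ADD     → [27]
PUSH -7 → [27, -7]
STORE 2 → [27]
PUSH 2  → [27, 2]
EQ      → [0]
DUP     → [0, 0]
MUL     → [0]
PUSH 11 → [0, 11]
MUL     → [0]
NEG     → [0]
STORE 1 → []

-7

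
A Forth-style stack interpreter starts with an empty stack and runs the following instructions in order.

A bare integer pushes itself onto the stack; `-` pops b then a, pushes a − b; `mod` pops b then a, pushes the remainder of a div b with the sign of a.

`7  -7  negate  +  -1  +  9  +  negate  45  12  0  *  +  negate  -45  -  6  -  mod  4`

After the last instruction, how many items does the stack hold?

2

7      : 7
-7     : 7 -7
negate : 7 7
+      : 14
-1     : 14 -1
+      : 13
9      : 13 9
+      : 22
negate : -22
45     : -22 45
12     : -22 45 12
0      : -22 45 12 0
*      : -22 45 0
+      : -22 45
negate : -22 -45
-45    : -22 -45 -45
-      : -22 0
6      : -22 0 6
-      : -22 -6
mod    : -4
4      : -4 4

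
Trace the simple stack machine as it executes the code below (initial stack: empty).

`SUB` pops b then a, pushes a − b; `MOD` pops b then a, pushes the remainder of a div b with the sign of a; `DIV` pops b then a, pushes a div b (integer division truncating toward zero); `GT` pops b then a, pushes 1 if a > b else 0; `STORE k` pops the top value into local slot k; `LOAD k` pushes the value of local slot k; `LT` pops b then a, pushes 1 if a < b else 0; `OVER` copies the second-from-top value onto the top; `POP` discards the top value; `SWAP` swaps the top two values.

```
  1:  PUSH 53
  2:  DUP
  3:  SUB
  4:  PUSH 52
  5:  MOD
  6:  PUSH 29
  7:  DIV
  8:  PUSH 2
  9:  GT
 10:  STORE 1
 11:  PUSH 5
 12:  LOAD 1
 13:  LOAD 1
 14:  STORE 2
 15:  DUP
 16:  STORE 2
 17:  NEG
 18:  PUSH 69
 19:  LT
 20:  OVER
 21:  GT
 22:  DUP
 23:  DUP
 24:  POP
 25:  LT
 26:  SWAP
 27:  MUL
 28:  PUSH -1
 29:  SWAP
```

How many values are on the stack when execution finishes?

2

PUSH 53  53
DUP      53 53
SUB      0
PUSH 52  0 52
MOD      0
PUSH 29  0 29
DIV      0
PUSH 2   0 2
GT       0
STORE 1  (empty)
PUSH 5   5
LOAD 1   5 0
LOAD 1   5 0 0
STORE 2  5 0
DUP      5 0 0
STORE 2  5 0
NEG      5 0
PUSH 69  5 0 69
LT       5 1
OVER     5 1 5
GT       5 0
DUP      5 0 0
DUP      5 0 0 0
POP      5 0 0
LT       5 0
SWAP     0 5
MUL      0
PUSH -1  0 -1
SWAP     -1 0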